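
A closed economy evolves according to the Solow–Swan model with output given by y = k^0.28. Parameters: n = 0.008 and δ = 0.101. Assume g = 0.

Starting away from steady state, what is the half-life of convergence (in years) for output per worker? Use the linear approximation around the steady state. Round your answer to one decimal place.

about 8.8 years

Near the steady state the convergence rate is λ = (1 − α)(n + δ).
λ = (1 − 0.28) × 0.109 = 0.72 × 0.109 = 0.07848
Half-life = ln 2 / λ = 0.6931 / 0.07848 ≈ 8.83 years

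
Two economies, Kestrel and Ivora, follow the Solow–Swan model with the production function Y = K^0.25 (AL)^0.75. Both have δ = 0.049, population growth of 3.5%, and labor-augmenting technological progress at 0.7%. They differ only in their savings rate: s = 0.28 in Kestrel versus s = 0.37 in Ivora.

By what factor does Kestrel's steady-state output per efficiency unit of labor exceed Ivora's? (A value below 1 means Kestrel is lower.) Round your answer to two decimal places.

ratio ≈ 0.91

Steady-state y* = [s/(n + g + δ)]^(α/(1−α)), so the ratio is [ (s_K/(n + g + δ)_K) / (s_I/(n + g + δ)_I) ]^0.3333.
s_K/(n + g + δ)_K = 0.28/0.091 = 3.0769; s_I/(n + g + δ)_I = 0.37/0.091 = 4.0659.
Ratio = (3.0769/4.0659)^0.3333 = 0.7568^0.3333 ≈ 0.9113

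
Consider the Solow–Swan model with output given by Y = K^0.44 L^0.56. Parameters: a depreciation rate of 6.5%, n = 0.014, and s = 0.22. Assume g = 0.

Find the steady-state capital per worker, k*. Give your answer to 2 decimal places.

k* ≈ 6.23

Steady state requires s·f(k) = (n + δ)·k, i.e. s·k^α = (n + δ)·k.
Rearranging, k^(1−α) = s / (n + δ).
k^0.56 = 0.22 / (0.014 + 0.065) = 0.22 / 0.079 = 2.7848
k* = 2.7848^(1/0.56) ≈ 6.2269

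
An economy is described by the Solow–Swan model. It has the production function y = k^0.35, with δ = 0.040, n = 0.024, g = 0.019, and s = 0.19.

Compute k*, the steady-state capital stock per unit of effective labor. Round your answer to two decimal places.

k* ≈ 3.58

Steady state requires s·f(k) = (n + g + δ)·k, i.e. s·k^α = (n + g + δ)·k.
Dividing both sides by k: k^(1−α) = s / (n + g + δ).
k^0.65 = 0.19 / (0.024 + 0.019 + 0.040) = 0.19 / 0.083 = 2.2892
k* = 2.2892^(1/0.65) ≈ 3.5757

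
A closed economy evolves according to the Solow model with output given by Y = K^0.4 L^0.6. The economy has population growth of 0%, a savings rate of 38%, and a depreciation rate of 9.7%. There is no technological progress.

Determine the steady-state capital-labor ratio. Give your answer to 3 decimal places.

k* ≈ 9.735

In steady state, investment equals break-even investment: s·k^α = (n + δ)·k.
Rearranging, k^(1−α) = s / (n + δ).
k^0.6 = 0.38 / (0.000 + 0.097) = 0.38 / 0.097 = 3.9175
k* = 3.9175^(1/0.6) ≈ 9.7353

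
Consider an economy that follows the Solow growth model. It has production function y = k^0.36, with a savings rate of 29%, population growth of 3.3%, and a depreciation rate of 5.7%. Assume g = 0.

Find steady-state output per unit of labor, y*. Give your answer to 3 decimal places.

At the steady state, Δk = 0, so s·k^α = (n + δ)·k.
Rearranging, k^(1−α) = s / (n + δ).
k^0.64 = 0.29 / (0.033 + 0.057) = 0.29 / 0.090 = 3.2222
k* = 3.2222^(1/0.64) ≈ 6.2228
y* = (k*)^α = 6.2228^0.36 ≈ 1.9312

y* = 1.931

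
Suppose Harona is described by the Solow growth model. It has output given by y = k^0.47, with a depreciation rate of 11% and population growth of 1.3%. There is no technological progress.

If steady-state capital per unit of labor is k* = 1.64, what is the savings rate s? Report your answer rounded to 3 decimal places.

s ≈ 0.160

In steady state, investment equals break-even investment: s·k^α = (n + δ)·k.
So s / (n + δ) = (k*)^(1−α) = 1.64^0.53 = 1.2998.
Therefore s = 1.2998 × (n + δ) = 1.2998 × 0.123 = 0.1599.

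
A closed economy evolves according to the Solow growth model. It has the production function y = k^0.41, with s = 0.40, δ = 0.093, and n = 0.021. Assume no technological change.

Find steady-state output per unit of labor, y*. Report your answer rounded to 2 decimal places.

y* ≈ 2.39

Steady state requires s·f(k) = (n + δ)·k, i.e. s·k^α = (n + δ)·k.
Dividing both sides by k: k^(1−α) = s / (n + δ).
k^0.59 = 0.40 / (0.021 + 0.093) = 0.40 / 0.114 = 3.5088
k* = 3.5088^(1/0.59) ≈ 8.3946
y* = (k*)^α = 8.3946^0.41 ≈ 2.3924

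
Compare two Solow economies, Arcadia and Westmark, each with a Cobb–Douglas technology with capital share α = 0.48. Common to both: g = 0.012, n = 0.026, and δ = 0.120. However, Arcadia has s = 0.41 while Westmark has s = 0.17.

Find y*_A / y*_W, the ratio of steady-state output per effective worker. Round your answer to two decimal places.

Steady-state y* = [s/(n + g + δ)]^(α/(1−α)), so the ratio is [ (s_A/(n + g + δ)_A) / (s_W/(n + g + δ)_W) ]^0.9231.
s_A/(n + g + δ)_A = 0.41/0.158 = 2.5949; s_W/(n + g + δ)_W = 0.17/0.158 = 1.0759.
Ratio = (2.5949/1.0759)^0.9231 = 2.4118^0.9231 ≈ 2.2539

ratio ≈ 2.25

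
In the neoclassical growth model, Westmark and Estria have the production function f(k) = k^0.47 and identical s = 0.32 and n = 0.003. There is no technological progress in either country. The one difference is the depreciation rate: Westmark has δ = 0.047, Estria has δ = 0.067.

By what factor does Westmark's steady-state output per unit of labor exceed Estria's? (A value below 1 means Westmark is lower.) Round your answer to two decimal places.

Steady-state y* = [s/(n + δ)]^(α/(1−α)), so the ratio is [ (s_W/(n + δ)_W) / (s_E/(n + δ)_E) ]^0.8868.
s_W/(n + δ)_W = 0.32/0.050 = 6.4000; s_E/(n + δ)_E = 0.32/0.070 = 4.5714.
Ratio = (6.4000/4.5714)^0.8868 = 1.4000^0.8868 ≈ 1.3477

ratio ≈ 1.35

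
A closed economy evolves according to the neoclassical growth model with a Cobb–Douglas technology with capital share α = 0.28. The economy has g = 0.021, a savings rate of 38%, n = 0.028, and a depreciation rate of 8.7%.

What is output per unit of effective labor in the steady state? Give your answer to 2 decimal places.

y* ≈ 1.49

Steady state requires s·f(k) = (n + g + δ)·k, i.e. s·k^α = (n + g + δ)·k.
Rearranging, k^(1−α) = s / (n + g + δ).
k^0.72 = 0.38 / (0.028 + 0.021 + 0.087) = 0.38 / 0.136 = 2.7941
k* = 2.7941^(1/0.72) ≈ 4.1666
y* = (k*)^α = 4.1666^0.28 ≈ 1.4912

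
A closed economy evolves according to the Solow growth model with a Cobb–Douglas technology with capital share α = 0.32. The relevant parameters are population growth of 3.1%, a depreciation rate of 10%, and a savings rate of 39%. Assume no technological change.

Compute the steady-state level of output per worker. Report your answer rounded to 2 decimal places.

In steady state, investment equals break-even investment: s·k^α = (n + δ)·k.
Rearranging, k^(1−α) = s / (n + δ).
k^0.68 = 0.39 / (0.031 + 0.100) = 0.39 / 0.131 = 2.9771
k* = 2.9771^(1/0.68) ≈ 4.9746
y* = (k*)^α = 4.9746^0.32 ≈ 1.6709

y* = 1.67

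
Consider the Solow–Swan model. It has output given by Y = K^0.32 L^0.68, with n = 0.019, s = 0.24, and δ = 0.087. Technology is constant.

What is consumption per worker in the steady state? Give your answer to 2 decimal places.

c* = 1.12

At the steady state, Δk = 0, so s·k^α = (n + δ)·k.
Rearranging, k^(1−α) = s / (n + δ).
k^0.68 = 0.24 / (0.019 + 0.087) = 0.24 / 0.106 = 2.2642
k* = 2.2642^(1/0.68) ≈ 3.3261
y* = (k*)^α = 3.3261^0.32 ≈ 1.4690
c* = (1 − s)·y* = (1 − 0.24) × 1.4690 ≈ 1.1164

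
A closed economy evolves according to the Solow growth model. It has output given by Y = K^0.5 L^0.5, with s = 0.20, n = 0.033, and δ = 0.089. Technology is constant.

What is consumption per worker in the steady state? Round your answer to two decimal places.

At the steady state, Δk = 0, so s·k^α = (n + δ)·k.
Dividing both sides by k: k^(1−α) = s / (n + δ).
k^0.5 = 0.20 / (0.033 + 0.089) = 0.20 / 0.122 = 1.6393
k* = 1.6393^(1/0.5) ≈ 2.6873
y* = (k*)^α = 2.6873^0.5 ≈ 1.6393
c* = (1 − s)·y* = (1 − 0.20) × 1.6393 ≈ 1.3114

c* ≈ 1.31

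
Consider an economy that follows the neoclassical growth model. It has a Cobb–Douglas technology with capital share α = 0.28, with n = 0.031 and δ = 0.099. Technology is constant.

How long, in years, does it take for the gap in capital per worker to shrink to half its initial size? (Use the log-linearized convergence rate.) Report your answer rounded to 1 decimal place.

about 7.4 years

Near the steady state the convergence rate is λ = (1 − α)(n + δ).
λ = (1 − 0.28) × 0.130 = 0.72 × 0.130 = 0.0936
Half-life = ln 2 / λ = 0.6931 / 0.0936 ≈ 7.40 years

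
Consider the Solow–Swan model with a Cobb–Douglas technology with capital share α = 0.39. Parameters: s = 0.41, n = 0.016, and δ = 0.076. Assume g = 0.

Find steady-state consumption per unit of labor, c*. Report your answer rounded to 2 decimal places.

c* ≈ 1.53

In steady state, investment equals break-even investment: s·k^α = (n + δ)·k.
Rearranging, k^(1−α) = s / (n + δ).
k^0.61 = 0.41 / (0.016 + 0.076) = 0.41 / 0.092 = 4.4565
k* = 4.4565^(1/0.61) ≈ 11.5858
y* = (k*)^α = 11.5858^0.39 ≈ 2.5997
c* = (1 − s)·y* = (1 − 0.41) × 2.5997 ≈ 1.5338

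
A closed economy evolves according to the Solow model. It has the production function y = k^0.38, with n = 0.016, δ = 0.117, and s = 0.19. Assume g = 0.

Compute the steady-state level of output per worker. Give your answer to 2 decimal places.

y* = 1.24

At the steady state, Δk = 0, so s·k^α = (n + δ)·k.
Rearranging, k^(1−α) = s / (n + δ).
k^0.62 = 0.19 / (0.016 + 0.117) = 0.19 / 0.133 = 1.4286
k* = 1.4286^(1/0.62) ≈ 1.7777
y* = (k*)^α = 1.7777^0.38 ≈ 1.2444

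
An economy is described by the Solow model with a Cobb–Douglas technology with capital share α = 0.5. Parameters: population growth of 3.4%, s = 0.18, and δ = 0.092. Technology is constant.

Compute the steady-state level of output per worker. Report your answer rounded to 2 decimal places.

At the steady state, Δk = 0, so s·k^α = (n + δ)·k.
Rearranging, k^(1−α) = s / (n + δ).
k^0.5 = 0.18 / (0.034 + 0.092) = 0.18 / 0.126 = 1.4286
k* = 1.4286^(1/0.5) ≈ 2.0409
y* = (k*)^α = 2.0409^0.5 ≈ 1.4286

y* ≈ 1.43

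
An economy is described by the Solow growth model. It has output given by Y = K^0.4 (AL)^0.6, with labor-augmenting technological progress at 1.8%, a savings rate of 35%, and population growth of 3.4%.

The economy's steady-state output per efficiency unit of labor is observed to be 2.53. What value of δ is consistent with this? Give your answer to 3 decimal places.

δ ≈ 0.035

In steady state, investment equals break-even investment: s·k^α = (n + g + δ)·k.
Since y* = [s/(n + g + δ)]^(α/(1−α)), we have s/(n + g + δ) = (y*)^((1−α)/α) = 2.53^1.5 = 4.0242.
Therefore n + g + δ = s / 4.0242 = 0.35 / 4.0242 = 0.0870, so δ = 0.0870 − 0.052 = 0.0350.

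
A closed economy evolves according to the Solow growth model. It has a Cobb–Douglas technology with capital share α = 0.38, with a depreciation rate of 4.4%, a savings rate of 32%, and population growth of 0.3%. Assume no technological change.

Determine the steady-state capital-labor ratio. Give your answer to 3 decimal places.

In steady state, investment equals break-even investment: s·k^α = (n + δ)·k.
Dividing both sides by k: k^(1−α) = s / (n + δ).
k^0.62 = 0.32 / (0.003 + 0.044) = 0.32 / 0.047 = 6.8085
k* = 6.8085^(1/0.62) ≈ 22.0613

k* = 22.061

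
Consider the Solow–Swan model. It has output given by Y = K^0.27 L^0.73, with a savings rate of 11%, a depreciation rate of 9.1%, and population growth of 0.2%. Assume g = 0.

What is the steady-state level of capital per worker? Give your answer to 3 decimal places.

Steady state requires s·f(k) = (n + δ)·k, i.e. s·k^α = (n + δ)·k.
Dividing both sides by k: k^(1−α) = s / (n + δ).
k^0.73 = 0.11 / (0.002 + 0.091) = 0.11 / 0.093 = 1.1828
k* = 1.1828^(1/0.73) ≈ 1.2586

k* ≈ 1.259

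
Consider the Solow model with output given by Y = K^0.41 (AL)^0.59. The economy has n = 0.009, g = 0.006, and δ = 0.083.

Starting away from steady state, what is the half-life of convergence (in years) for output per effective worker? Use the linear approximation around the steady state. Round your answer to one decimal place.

Near the steady state the convergence rate is λ = (1 − α)(n + g + δ).
λ = (1 − 0.41) × 0.098 = 0.59 × 0.098 = 0.05782
Half-life = ln 2 / λ = 0.6931 / 0.05782 ≈ 11.99 years

about 12.0 years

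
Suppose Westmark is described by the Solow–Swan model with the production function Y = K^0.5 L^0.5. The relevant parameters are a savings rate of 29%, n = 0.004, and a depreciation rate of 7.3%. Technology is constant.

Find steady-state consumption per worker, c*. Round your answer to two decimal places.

c* ≈ 2.67

At the steady state, Δk = 0, so s·k^α = (n + δ)·k.
Dividing both sides by k: k^(1−α) = s / (n + δ).
k^0.5 = 0.29 / (0.004 + 0.073) = 0.29 / 0.077 = 3.7662
k* = 3.7662^(1/0.5) ≈ 14.1843
y* = (k*)^α = 14.1843^0.5 ≈ 3.7662
c* = (1 − s)·y* = (1 − 0.29) × 3.7662 ≈ 2.6740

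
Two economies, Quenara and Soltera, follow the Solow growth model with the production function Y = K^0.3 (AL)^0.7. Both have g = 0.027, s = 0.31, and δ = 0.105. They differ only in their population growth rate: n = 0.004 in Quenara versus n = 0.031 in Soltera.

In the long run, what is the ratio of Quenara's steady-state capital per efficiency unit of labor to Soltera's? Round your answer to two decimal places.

k*_Q / k*_S ≈ 1.30

Steady-state k* = [s/(n + g + δ)]^(1/(1−α)), so the ratio is [ (s_Q/(n + g + δ)_Q) / (s_S/(n + g + δ)_S) ]^1.4286.
s_Q/(n + g + δ)_Q = 0.31/0.136 = 2.2794; s_S/(n + g + δ)_S = 0.31/0.163 = 1.9018.
Ratio = (2.2794/1.9018)^1.4286 = 1.1985^1.4286 ≈ 1.2952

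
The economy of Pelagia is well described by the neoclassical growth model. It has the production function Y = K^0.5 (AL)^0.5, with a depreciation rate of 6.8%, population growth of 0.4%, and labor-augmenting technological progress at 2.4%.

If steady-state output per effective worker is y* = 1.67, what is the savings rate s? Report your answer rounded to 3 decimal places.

s ≈ 0.160

In steady state, investment equals break-even investment: s·k^α = (n + g + δ)·k.
Since y* = [s/(n + g + δ)]^(α/(1−α)), we have s/(n + g + δ) = (y*)^((1−α)/α) = 1.67^1 = 1.6700.
Therefore s = 1.6700 × (n + g + δ) = 1.6700 × 0.096 = 0.1603.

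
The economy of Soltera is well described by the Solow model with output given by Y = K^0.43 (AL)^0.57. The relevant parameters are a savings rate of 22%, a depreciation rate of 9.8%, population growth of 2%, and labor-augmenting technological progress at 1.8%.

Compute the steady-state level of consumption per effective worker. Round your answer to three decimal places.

Steady state requires s·f(k) = (n + g + δ)·k, i.e. s·k^α = (n + g + δ)·k.
Rearranging, k^(1−α) = s / (n + g + δ).
k^0.57 = 0.22 / (0.020 + 0.018 + 0.098) = 0.22 / 0.136 = 1.6176
k* = 1.6176^(1/0.57) ≈ 2.3251
y* = (k*)^α = 2.3251^0.43 ≈ 1.4374
c* = (1 − s)·y* = (1 − 0.22) × 1.4374 ≈ 1.1212

c* = 1.121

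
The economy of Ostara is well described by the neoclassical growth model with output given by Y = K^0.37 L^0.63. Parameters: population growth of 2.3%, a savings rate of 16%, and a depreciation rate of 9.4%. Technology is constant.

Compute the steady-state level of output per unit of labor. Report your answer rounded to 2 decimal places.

y* = 1.20

In steady state, investment equals break-even investment: s·k^α = (n + δ)·k.
Rearranging, k^(1−α) = s / (n + δ).
k^0.63 = 0.16 / (0.023 + 0.094) = 0.16 / 0.117 = 1.3675
k* = 1.3675^(1/0.63) ≈ 1.6435
y* = (k*)^α = 1.6435^0.37 ≈ 1.2018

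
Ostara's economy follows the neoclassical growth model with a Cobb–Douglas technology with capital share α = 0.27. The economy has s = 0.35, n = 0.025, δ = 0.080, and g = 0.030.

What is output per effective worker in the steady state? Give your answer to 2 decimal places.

y* ≈ 1.42

Steady state requires s·f(k) = (n + g + δ)·k, i.e. s·k^α = (n + g + δ)·k.
Dividing both sides by k: k^(1−α) = s / (n + g + δ).
k^0.73 = 0.35 / (0.025 + 0.030 + 0.080) = 0.35 / 0.135 = 2.5926
k* = 2.5926^(1/0.73) ≈ 3.6877
y* = (k*)^α = 3.6877^0.27 ≈ 1.4224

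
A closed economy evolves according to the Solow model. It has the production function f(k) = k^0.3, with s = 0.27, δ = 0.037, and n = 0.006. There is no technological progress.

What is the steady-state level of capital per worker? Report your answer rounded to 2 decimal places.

In steady state, investment equals break-even investment: s·k^α = (n + δ)·k.
Rearranging, k^(1−α) = s / (n + δ).
k^0.7 = 0.27 / (0.006 + 0.037) = 0.27 / 0.043 = 6.2791
k* = 6.2791^(1/0.7) ≈ 13.7992

k* ≈ 13.80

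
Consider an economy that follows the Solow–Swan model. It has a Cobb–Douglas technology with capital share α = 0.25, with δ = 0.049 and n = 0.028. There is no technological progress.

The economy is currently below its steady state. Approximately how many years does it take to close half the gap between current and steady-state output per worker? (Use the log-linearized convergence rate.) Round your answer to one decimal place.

Near the steady state the convergence rate is λ = (1 − α)(n + δ).
λ = (1 − 0.25) × 0.077 = 0.75 × 0.077 = 0.05775
Half-life = ln 2 / λ = 0.6931 / 0.05775 ≈ 12.00 years

about 12.0 years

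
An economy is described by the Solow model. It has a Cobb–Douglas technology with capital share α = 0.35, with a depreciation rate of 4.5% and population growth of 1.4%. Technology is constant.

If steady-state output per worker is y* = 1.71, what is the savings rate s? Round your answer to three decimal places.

s ≈ 0.160

At the steady state, Δk = 0, so s·k^α = (n + δ)·k.
Since y* = [s/(n + δ)]^(α/(1−α)), we have s/(n + δ) = (y*)^((1−α)/α) = 1.71^1.8571 = 2.7083.
Therefore s = 2.7083 × (n + δ) = 2.7083 × 0.059 = 0.1598.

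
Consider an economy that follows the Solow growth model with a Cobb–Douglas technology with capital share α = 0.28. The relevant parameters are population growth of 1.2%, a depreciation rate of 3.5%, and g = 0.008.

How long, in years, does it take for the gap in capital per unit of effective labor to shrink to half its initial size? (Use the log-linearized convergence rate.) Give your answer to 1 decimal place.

about 17.5 years

Near the steady state the convergence rate is λ = (1 − α)(n + g + δ).
λ = (1 − 0.28) × 0.055 = 0.72 × 0.055 = 0.0396
Half-life = ln 2 / λ = 0.6931 / 0.0396 ≈ 17.50 years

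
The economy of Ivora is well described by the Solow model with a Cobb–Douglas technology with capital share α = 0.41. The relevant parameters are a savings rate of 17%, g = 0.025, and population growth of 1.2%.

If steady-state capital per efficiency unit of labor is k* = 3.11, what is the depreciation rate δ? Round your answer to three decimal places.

In steady state, investment equals break-even investment: s·k^α = (n + g + δ)·k.
So s / (n + g + δ) = (k*)^(1−α) = 3.11^0.59 = 1.9531.
Therefore n + g + δ = s / 1.9531 = 0.17 / 1.9531 = 0.0870, so δ = 0.0870 − 0.037 = 0.0500.

δ ≈ 0.050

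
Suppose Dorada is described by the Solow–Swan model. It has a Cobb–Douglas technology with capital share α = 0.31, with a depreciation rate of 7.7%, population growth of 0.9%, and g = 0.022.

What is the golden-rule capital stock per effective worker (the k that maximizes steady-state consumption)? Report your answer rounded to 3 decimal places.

k_gold ≈ 4.610

The golden rule sets f'(k) = n + g + δ, i.e. α·k^(α−1) = n + g + δ.
So k^(1−α) = α / (n + g + δ) = 0.31 / 0.108 = 2.8704.
k_gold = 2.8704^(1/0.69) ≈ 4.6098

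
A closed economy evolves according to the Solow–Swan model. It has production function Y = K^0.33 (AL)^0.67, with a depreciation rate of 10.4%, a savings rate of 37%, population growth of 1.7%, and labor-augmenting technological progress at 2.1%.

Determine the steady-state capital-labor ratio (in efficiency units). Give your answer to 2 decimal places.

At the steady state, Δk = 0, so s·k^α = (n + g + δ)·k.
Rearranging, k^(1−α) = s / (n + g + δ).
k^0.67 = 0.37 / (0.017 + 0.021 + 0.104) = 0.37 / 0.142 = 2.6056
k* = 2.6056^(1/0.67) ≈ 4.1760

k* ≈ 4.18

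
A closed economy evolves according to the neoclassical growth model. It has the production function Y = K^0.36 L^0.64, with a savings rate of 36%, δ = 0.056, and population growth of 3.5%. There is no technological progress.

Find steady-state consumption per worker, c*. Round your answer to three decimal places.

c* = 1.387

In steady state, investment equals break-even investment: s·k^α = (n + δ)·k.
Rearranging, k^(1−α) = s / (n + δ).
k^0.64 = 0.36 / (0.035 + 0.056) = 0.36 / 0.091 = 3.9560
k* = 3.9560^(1/0.64) ≈ 8.5746
y* = (k*)^α = 8.5746^0.36 ≈ 2.1675
c* = (1 − s)·y* = (1 − 0.36) × 2.1675 ≈ 1.3872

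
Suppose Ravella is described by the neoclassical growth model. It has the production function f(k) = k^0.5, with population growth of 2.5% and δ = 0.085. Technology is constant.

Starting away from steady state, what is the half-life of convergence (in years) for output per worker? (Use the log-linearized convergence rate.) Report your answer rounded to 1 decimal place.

about 12.6 years

Near the steady state the convergence rate is λ = (1 − α)(n + δ).
λ = (1 − 0.5) × 0.110 = 0.5 × 0.110 = 0.0550
Half-life = ln 2 / λ = 0.6931 / 0.0550 ≈ 12.60 years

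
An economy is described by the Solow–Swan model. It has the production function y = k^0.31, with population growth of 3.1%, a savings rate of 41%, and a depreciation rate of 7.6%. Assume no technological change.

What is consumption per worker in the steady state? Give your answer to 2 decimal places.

c* ≈ 1.08

In steady state, investment equals break-even investment: s·k^α = (n + δ)·k.
Rearranging, k^(1−α) = s / (n + δ).
k^0.69 = 0.41 / (0.031 + 0.076) = 0.41 / 0.107 = 3.8318
k* = 3.8318^(1/0.69) ≈ 7.0067
y* = (k*)^α = 7.0067^0.31 ≈ 1.8286
c* = (1 − s)·y* = (1 − 0.41) × 1.8286 ≈ 1.0789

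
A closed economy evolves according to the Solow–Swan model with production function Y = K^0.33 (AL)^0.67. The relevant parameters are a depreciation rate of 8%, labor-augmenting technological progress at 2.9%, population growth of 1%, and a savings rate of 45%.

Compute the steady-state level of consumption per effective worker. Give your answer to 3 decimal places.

At the steady state, Δk = 0, so s·k^α = (n + g + δ)·k.
Dividing both sides by k: k^(1−α) = s / (n + g + δ).
k^0.67 = 0.45 / (0.010 + 0.029 + 0.080) = 0.45 / 0.119 = 3.7815
k* = 3.7815^(1/0.67) ≈ 7.2809
y* = (k*)^α = 7.2809^0.33 ≈ 1.9254
c* = (1 − s)·y* = (1 − 0.45) × 1.9254 ≈ 1.0590

c* = 1.059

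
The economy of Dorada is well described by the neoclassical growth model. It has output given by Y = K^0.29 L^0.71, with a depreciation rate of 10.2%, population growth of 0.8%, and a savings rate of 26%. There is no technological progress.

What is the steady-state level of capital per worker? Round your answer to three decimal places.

k* = 3.359

In steady state, investment equals break-even investment: s·k^α = (n + δ)·k.
Rearranging, k^(1−α) = s / (n + δ).
k^0.71 = 0.26 / (0.008 + 0.102) = 0.26 / 0.110 = 2.3636
k* = 2.3636^(1/0.71) ≈ 3.3586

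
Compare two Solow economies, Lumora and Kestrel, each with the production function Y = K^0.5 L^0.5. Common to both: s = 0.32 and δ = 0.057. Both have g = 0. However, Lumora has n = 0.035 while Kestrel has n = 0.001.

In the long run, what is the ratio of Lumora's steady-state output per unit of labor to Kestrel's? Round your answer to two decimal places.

Steady-state y* = [s/(n + δ)]^(α/(1−α)), so the ratio is [ (s_L/(n + δ)_L) / (s_K/(n + δ)_K) ]^1.
s_L/(n + δ)_L = 0.32/0.092 = 3.4783; s_K/(n + δ)_K = 0.32/0.058 = 5.5172.
Ratio = (3.4783/5.5172)^1 = 0.6304^1 ≈ 0.6304

y*_L / y*_K ≈ 0.63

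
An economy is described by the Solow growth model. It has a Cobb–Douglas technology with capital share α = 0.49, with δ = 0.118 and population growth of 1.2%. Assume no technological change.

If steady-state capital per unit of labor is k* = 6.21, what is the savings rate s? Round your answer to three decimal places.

s ≈ 0.330

In steady state, investment equals break-even investment: s·k^α = (n + δ)·k.
So s / (n + δ) = (k*)^(1−α) = 6.21^0.51 = 2.5379.
Therefore s = 2.5379 × (n + δ) = 2.5379 × 0.130 = 0.3299.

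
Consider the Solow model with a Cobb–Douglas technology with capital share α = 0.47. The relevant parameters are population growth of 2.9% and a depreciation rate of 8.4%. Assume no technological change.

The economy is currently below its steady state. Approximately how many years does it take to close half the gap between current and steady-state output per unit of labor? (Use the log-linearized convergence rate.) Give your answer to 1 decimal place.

about 11.6 years

Near the steady state the convergence rate is λ = (1 − α)(n + δ).
λ = (1 − 0.47) × 0.113 = 0.53 × 0.113 = 0.05989
Half-life = ln 2 / λ = 0.6931 / 0.05989 ≈ 11.57 years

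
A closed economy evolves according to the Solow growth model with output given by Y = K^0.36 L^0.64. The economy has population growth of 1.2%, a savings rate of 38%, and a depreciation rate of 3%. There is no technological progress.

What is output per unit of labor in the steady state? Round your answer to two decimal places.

y* ≈ 3.45

Steady state requires s·f(k) = (n + δ)·k, i.e. s·k^α = (n + δ)·k.
Dividing both sides by k: k^(1−α) = s / (n + δ).
k^0.64 = 0.38 / (0.012 + 0.030) = 0.38 / 0.042 = 9.0476
k* = 9.0476^(1/0.64) ≈ 31.2308
y* = (k*)^α = 31.2308^0.36 ≈ 3.4518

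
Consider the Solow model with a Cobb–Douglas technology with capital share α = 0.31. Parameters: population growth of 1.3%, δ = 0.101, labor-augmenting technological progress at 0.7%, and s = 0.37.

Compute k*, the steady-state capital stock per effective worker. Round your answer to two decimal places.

At the steady state, Δk = 0, so s·k^α = (n + g + δ)·k.
Rearranging, k^(1−α) = s / (n + g + δ).
k^0.69 = 0.37 / (0.013 + 0.007 + 0.101) = 0.37 / 0.121 = 3.0579
k* = 3.0579^(1/0.69) ≈ 5.0526

k* ≈ 5.05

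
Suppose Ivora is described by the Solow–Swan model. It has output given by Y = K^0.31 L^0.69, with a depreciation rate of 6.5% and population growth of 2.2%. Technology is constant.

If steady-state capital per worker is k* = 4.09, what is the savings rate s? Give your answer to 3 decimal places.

s ≈ 0.230

In steady state, investment equals break-even investment: s·k^α = (n + δ)·k.
So s / (n + δ) = (k*)^(1−α) = 4.09^0.69 = 2.6430.
Therefore s = 2.6430 × (n + δ) = 2.6430 × 0.087 = 0.2299.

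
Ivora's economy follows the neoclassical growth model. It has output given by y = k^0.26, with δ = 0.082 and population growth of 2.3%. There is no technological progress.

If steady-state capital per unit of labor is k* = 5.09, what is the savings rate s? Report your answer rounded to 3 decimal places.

In steady state, investment equals break-even investment: s·k^α = (n + δ)·k.
So s / (n + δ) = (k*)^(1−α) = 5.09^0.74 = 3.3340.
Therefore s = 3.3340 × (n + δ) = 3.3340 × 0.105 = 0.3501.

s ≈ 0.350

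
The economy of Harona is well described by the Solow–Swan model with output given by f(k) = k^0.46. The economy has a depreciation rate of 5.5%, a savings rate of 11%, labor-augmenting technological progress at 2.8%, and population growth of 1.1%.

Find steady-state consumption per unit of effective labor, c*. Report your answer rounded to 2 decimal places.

c* ≈ 1.02

Steady state requires s·f(k) = (n + g + δ)·k, i.e. s·k^α = (n + g + δ)·k.
Rearranging, k^(1−α) = s / (n + g + δ).
k^0.54 = 0.11 / (0.011 + 0.028 + 0.055) = 0.11 / 0.094 = 1.1702
k* = 1.1702^(1/0.54) ≈ 1.3379
y* = (k*)^α = 1.3379^0.46 ≈ 1.1433
c* = (1 − s)·y* = (1 − 0.11) × 1.1433 ≈ 1.0175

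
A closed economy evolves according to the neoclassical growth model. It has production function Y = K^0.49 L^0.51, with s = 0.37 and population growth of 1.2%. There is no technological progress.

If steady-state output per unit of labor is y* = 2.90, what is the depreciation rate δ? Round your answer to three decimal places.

δ ≈ 0.110

In steady state, investment equals break-even investment: s·k^α = (n + δ)·k.
Since y* = [s/(n + δ)]^(α/(1−α)), we have s/(n + δ) = (y*)^((1−α)/α) = 2.90^1.0408 = 3.0288.
Therefore n + δ = s / 3.0288 = 0.37 / 3.0288 = 0.1222, so δ = 0.1222 − 0.012 = 0.1102.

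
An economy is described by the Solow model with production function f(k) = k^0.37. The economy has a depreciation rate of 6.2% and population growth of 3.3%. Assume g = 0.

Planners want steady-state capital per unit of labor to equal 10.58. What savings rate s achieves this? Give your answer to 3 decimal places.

Steady state requires s·f(k) = (n + δ)·k, i.e. s·k^α = (n + δ)·k.
So s / (n + δ) = (k*)^(1−α) = 10.58^0.63 = 4.4200.
Therefore s = 4.4200 × (n + δ) = 4.4200 × 0.095 = 0.4199.

s ≈ 0.420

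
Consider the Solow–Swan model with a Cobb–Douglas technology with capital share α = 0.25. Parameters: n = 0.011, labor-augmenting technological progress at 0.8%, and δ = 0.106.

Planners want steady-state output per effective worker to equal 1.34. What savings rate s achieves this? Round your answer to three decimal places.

Steady state requires s·f(k) = (n + g + δ)·k, i.e. s·k^α = (n + g + δ)·k.
Since y* = [s/(n + g + δ)]^(α/(1−α)), we have s/(n + g + δ) = (y*)^((1−α)/α) = 1.34^3 = 2.4061.
Therefore s = 2.4061 × (n + g + δ) = 2.4061 × 0.125 = 0.3008.

s ≈ 0.301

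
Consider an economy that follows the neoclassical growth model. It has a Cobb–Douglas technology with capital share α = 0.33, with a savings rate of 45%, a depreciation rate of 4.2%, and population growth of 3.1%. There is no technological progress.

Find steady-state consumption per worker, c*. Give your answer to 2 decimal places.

c* ≈ 1.35

At the steady state, Δk = 0, so s·k^α = (n + δ)·k.
Rearranging, k^(1−α) = s / (n + δ).
k^0.67 = 0.45 / (0.031 + 0.042) = 0.45 / 0.073 = 6.1644
k* = 6.1644^(1/0.67) ≈ 15.0988
y* = (k*)^α = 15.0988^0.33 ≈ 2.4494
c* = (1 − s)·y* = (1 − 0.45) × 2.4494 ≈ 1.3472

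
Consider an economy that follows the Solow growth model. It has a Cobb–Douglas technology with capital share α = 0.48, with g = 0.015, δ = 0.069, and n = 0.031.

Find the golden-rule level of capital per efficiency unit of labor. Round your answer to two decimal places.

k_gold ≈ 15.61

The golden rule sets f'(k) = n + g + δ, i.e. α·k^(α−1) = n + g + δ.
So k^(1−α) = α / (n + g + δ) = 0.48 / 0.115 = 4.1739.
k_gold = 4.1739^(1/0.52) ≈ 15.6081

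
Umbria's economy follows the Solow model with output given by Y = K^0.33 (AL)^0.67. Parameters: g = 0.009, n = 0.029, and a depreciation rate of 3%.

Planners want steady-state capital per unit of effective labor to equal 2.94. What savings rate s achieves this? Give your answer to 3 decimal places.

In steady state, investment equals break-even investment: s·k^α = (n + g + δ)·k.
So s / (n + g + δ) = (k*)^(1−α) = 2.94^0.67 = 2.0596.
Therefore s = 2.0596 × (n + g + δ) = 2.0596 × 0.068 = 0.1401.

s ≈ 0.140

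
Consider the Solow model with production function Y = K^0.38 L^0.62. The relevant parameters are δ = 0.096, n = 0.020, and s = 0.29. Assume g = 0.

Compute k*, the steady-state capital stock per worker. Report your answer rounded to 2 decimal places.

k* = 4.38

Steady state requires s·f(k) = (n + δ)·k, i.e. s·k^α = (n + δ)·k.
Rearranging, k^(1−α) = s / (n + δ).
k^0.62 = 0.29 / (0.020 + 0.096) = 0.29 / 0.116 = 2.5000
k* = 2.5000^(1/0.62) ≈ 4.3837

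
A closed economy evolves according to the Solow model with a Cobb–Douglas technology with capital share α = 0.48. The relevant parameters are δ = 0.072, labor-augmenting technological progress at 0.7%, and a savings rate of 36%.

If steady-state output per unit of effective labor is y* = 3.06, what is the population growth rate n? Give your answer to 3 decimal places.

n ≈ 0.028

Steady state requires s·f(k) = (n + g + δ)·k, i.e. s·k^α = (n + g + δ)·k.
Since y* = [s/(n + g + δ)]^(α/(1−α)), we have s/(n + g + δ) = (y*)^((1−α)/α) = 3.06^1.0833 = 3.3588.
Therefore n + g + δ = s / 3.3588 = 0.36 / 3.3588 = 0.1072, so n = 0.1072 − 0.079 = 0.0282.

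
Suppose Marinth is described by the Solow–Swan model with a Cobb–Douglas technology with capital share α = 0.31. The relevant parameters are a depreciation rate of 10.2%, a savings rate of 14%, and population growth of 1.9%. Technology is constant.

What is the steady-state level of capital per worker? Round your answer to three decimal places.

k* ≈ 1.235

In steady state, investment equals break-even investment: s·k^α = (n + δ)·k.
Dividing both sides by k: k^(1−α) = s / (n + δ).
k^0.69 = 0.14 / (0.019 + 0.102) = 0.14 / 0.121 = 1.1570
k* = 1.1570^(1/0.69) ≈ 1.2353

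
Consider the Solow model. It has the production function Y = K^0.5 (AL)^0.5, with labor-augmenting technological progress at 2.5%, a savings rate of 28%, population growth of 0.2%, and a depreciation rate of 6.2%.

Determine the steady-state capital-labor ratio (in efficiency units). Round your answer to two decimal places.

k* ≈ 9.90

At the steady state, Δk = 0, so s·k^α = (n + g + δ)·k.
Rearranging, k^(1−α) = s / (n + g + δ).
k^0.5 = 0.28 / (0.002 + 0.025 + 0.062) = 0.28 / 0.089 = 3.1461
k* = 3.1461^(1/0.5) ≈ 9.8979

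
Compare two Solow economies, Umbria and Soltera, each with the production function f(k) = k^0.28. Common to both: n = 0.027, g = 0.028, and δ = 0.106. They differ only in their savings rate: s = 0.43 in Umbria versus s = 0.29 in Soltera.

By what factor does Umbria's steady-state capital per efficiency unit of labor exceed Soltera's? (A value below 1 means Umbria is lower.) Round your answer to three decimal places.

k*_U / k*_S ≈ 1.728

Steady-state k* = [s/(n + g + δ)]^(1/(1−α)), so the ratio is [ (s_U/(n + g + δ)_U) / (s_S/(n + g + δ)_S) ]^1.3889.
s_U/(n + g + δ)_U = 0.43/0.161 = 2.6708; s_S/(n + g + δ)_S = 0.29/0.161 = 1.8012.
Ratio = (2.6708/1.8012)^1.3889 = 1.4828^1.3889 ≈ 1.7283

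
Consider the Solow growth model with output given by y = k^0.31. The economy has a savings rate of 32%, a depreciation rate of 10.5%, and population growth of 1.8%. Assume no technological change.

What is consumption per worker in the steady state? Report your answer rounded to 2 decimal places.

In steady state, investment equals break-even investment: s·k^α = (n + δ)·k.
Dividing both sides by k: k^(1−α) = s / (n + δ).
k^0.69 = 0.32 / (0.018 + 0.105) = 0.32 / 0.123 = 2.6016
k* = 2.6016^(1/0.69) ≈ 3.9976
y* = (k*)^α = 3.9976^0.31 ≈ 1.5366
c* = (1 − s)·y* = (1 − 0.32) × 1.5366 ≈ 1.0449

c* ≈ 1.04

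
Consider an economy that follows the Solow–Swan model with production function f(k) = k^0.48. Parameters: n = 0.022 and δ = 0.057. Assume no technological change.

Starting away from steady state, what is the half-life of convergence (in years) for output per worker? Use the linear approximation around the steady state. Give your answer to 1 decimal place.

half-life ≈ 16.9 years

Near the steady state the convergence rate is λ = (1 − α)(n + δ).
λ = (1 − 0.48) × 0.079 = 0.52 × 0.079 = 0.04108
Half-life = ln 2 / λ = 0.6931 / 0.04108 ≈ 16.87 years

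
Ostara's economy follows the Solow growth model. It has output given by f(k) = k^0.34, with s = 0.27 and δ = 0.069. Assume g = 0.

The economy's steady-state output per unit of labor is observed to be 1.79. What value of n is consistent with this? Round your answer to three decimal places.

At the steady state, Δk = 0, so s·k^α = (n + δ)·k.
Since y* = [s/(n + δ)]^(α/(1−α)), we have s/(n + δ) = (y*)^((1−α)/α) = 1.79^1.9412 = 3.0963.
Therefore n + δ = s / 3.0963 = 0.27 / 3.0963 = 0.0872, so n = 0.0872 − 0.069 = 0.0182.

n ≈ 0.018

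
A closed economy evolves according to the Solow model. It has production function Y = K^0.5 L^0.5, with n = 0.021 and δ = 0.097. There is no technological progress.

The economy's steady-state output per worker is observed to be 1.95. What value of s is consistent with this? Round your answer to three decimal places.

In steady state, investment equals break-even investment: s·k^α = (n + δ)·k.
Since y* = [s/(n + δ)]^(α/(1−α)), we have s/(n + δ) = (y*)^((1−α)/α) = 1.95^1 = 1.9500.
Therefore s = 1.9500 × (n + δ) = 1.9500 × 0.118 = 0.2301.

s ≈ 0.230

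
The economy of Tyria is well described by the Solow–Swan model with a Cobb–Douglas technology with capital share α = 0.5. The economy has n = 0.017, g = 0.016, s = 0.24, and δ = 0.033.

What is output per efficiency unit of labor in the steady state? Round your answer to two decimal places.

In steady state, investment equals break-even investment: s·k^α = (n + g + δ)·k.
Dividing both sides by k: k^(1−α) = s / (n + g + δ).
k^0.5 = 0.24 / (0.017 + 0.016 + 0.033) = 0.24 / 0.066 = 3.6364
k* = 3.6364^(1/0.5) ≈ 13.2234
y* = (k*)^α = 13.2234^0.5 ≈ 3.6364

y* = 3.64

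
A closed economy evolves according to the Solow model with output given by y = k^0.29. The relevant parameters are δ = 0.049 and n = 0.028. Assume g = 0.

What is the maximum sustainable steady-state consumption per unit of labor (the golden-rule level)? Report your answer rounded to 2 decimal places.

At the golden rule, f'(k) = n + δ, so α·k^(α−1) = n + δ and k_gold = (α/(n + δ))^(1/(1−α)).
k_gold = (0.29/0.077)^(1/0.71) = 3.7662^1.4085 ≈ 6.4738
c_gold = f(k_gold) − (n + δ)·k_gold = 1.7188 − 0.077×6.4738 ≈ 1.2203

c_gold ≈ 1.22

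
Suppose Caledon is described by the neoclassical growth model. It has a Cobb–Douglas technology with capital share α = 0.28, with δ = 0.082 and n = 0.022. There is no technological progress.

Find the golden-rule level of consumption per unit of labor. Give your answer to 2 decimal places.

c_gold ≈ 1.06

At the golden rule, f'(k) = n + δ, so α·k^(α−1) = n + δ and k_gold = (α/(n + δ))^(1/(1−α)).
k_gold = (0.28/0.104)^(1/0.72) = 2.6923^1.3889 ≈ 3.9573
c_gold = f(k_gold) − (n + δ)·k_gold = 1.4698 − 0.104×3.9573 ≈ 1.0582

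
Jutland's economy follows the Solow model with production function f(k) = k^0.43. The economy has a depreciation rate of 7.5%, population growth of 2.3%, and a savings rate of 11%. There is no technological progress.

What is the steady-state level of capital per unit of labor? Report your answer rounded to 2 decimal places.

k* ≈ 1.22

At the steady state, Δk = 0, so s·k^α = (n + δ)·k.
Rearranging, k^(1−α) = s / (n + δ).
k^0.57 = 0.11 / (0.023 + 0.075) = 0.11 / 0.098 = 1.1224
k* = 1.1224^(1/0.57) ≈ 1.2246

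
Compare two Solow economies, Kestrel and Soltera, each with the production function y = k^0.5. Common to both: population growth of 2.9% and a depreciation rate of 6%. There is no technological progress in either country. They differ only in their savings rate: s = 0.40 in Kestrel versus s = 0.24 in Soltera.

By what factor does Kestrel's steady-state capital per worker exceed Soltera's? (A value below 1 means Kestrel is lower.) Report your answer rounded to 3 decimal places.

Steady-state k* = [s/(n + δ)]^(1/(1−α)), so the ratio is [ (s_K/(n + δ)_K) / (s_S/(n + δ)_S) ]^2.
s_K/(n + δ)_K = 0.40/0.089 = 4.4944; s_S/(n + δ)_S = 0.24/0.089 = 2.6966.
Ratio = (4.4944/2.6966)^2 = 1.6667^2 ≈ 2.7779

k*_K / k*_S ≈ 2.778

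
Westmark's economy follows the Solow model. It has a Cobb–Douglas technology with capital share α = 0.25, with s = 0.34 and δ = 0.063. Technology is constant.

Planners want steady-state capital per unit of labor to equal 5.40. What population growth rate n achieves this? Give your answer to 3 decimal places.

n ≈ 0.033

Steady state requires s·f(k) = (n + δ)·k, i.e. s·k^α = (n + δ)·k.
So s / (n + δ) = (k*)^(1−α) = 5.40^0.75 = 3.5424.
Therefore n + δ = s / 3.5424 = 0.34 / 3.5424 = 0.0960, so n = 0.0960 − 0.063 = 0.0330.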